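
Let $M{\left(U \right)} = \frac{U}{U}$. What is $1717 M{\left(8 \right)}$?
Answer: $1717$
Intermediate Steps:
$M{\left(U \right)} = 1$
$1717 M{\left(8 \right)} = 1717 \cdot 1 = 1717$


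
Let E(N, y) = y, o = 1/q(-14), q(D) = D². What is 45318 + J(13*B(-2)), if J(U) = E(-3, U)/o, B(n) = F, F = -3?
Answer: 37674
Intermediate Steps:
B(n) = -3
o = 1/196 (o = 1/((-14)²) = 1/196 ≈ 0.0051020)
J(U) = 196*U (J(U) = U/(1/196) = U*196 = 196*U)
45318 + J(13*B(-2)) = 45318 + 196*(13*(-3)) = 45318 + 196*(-39) = 45318 - 7644 = 37674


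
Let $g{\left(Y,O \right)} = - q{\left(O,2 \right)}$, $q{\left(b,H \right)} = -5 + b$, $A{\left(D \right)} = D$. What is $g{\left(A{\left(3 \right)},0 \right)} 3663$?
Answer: $18315$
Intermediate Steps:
$g{\left(Y,O \right)} = 5 - O$ ($g{\left(Y,O \right)} = - (-5 + O) = 5 - O$)
$g{\left(A{\left(3 \right)},0 \right)} 3663 = \left(5 - 0\right) 3663 = \left(5 + 0\right) 3663 = 5 \cdot 3663 = 18315$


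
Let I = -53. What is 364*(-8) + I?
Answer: -2965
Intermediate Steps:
364*(-8) + I = 364*(-8) - 53 = -2912 - 53 = -2965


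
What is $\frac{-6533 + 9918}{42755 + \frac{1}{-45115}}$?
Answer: $\frac{152714275}{1928891824} \approx 0.079172$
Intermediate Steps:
$\frac{-6533 + 9918}{42755 + \frac{1}{-45115}} = \frac{3385}{42755 - \frac{1}{45115}} = \frac{3385}{\frac{1928891824}{45115}} = 3385 \cdot \frac{45115}{1928891824} = \frac{152714275}{1928891824}$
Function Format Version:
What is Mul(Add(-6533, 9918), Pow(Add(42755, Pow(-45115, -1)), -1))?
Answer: Rational(152714275, 1928891824) ≈ 0.079172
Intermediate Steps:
Mul(Add(-6533, 9918), Pow(Add(42755, Pow(-45115, -1)), -1)) = Mul(3385, Pow(Add(42755, Rational(-1, 45115)), -1)) = Mul(3385, Pow(Rational(1928891824, 45115), -1)) = Mul(3385, Rational(45115, 1928891824)) = Rational(152714275, 1928891824)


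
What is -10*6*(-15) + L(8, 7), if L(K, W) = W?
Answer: 907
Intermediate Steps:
-10*6*(-15) + L(8, 7) = -10*6*(-15) + 7 = -60*(-15) + 7 = 900 + 7 = 907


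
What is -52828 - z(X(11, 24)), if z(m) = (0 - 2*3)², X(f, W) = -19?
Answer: -52864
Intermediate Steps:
z(m) = 36 (z(m) = (0 - 6)² = (-6)² = 36)
-52828 - z(X(11, 24)) = -52828 - 1*36 = -52828 - 36 = -52864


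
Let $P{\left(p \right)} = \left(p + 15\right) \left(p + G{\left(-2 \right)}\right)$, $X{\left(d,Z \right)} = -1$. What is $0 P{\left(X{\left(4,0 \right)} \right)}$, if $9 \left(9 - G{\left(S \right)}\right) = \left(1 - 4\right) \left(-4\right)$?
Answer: $0$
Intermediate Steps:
$G{\left(S \right)} = \frac{23}{3}$ ($G{\left(S \right)} = 9 - \frac{\left(1 - 4\right) \left(-4\right)}{9} = 9 - \frac{\left(-3\right) \left(-4\right)}{9} = 9 - \frac{4}{3} = \frac{23}{3}$)
$P{\left(p \right)} = \left(15 + p\right) \left(\frac{23}{3} + p\right)$ ($P{\left(p \right)} = \left(p + 15\right) \left(p + \frac{23}{3}\right) = \left(15 + p\right) \left(\frac{23}{3} + p\right)$)
$0 P{\left(X{\left(4,0 \right)} \right)} = 0 \left(115 + \left(-1\right)^{2} + \frac{68}{3} \left(-1\right)\right) = 0 \left(115 + 1 - \frac{68}{3}\right) = 0 \cdot \frac{280}{3} = 0$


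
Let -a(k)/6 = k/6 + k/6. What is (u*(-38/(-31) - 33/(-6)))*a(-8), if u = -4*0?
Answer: 0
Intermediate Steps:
a(k) = -2*k (a(k) = -6*(k/6 + k/6) = -2*k)
u = 0
(u*(-38/(-31) - 33/(-6)))*a(-8) = (0*(-38/(-31) - 33/(-6)))*(-2*(-8)) = (0*(-38*(-1/31) - 33*(-⅙)))*16 = (0*(38/31 + 11/2))*16 = (0*(417/62))*16 = 0*16 = 0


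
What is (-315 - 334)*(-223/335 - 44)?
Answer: 9710987/335 ≈ 28988.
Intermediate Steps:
(-315 - 334)*(-223/335 - 44) = -649*(-223*1/335 - 44) = -649*(-223/335 - 44) = -649*(-14963/335) = 9710987/335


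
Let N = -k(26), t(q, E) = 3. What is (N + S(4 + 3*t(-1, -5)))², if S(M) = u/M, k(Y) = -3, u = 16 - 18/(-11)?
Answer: 388129/20449 ≈ 18.980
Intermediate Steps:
u = 194/11 (u = 16 - 18*(-1/11) = 16 + 18/11 = 194/11 ≈ 17.636)
S(M) = 194/(11*M)
N = 3 (N = -1*(-3) = 3)
(N + S(4 + 3*t(-1, -5)))² = (3 + 194/(11*(4 + 3*3)))² = (3 + 194/(11*(4 + 9)))² = (3 + (194/11)/13)² = (3 + (194/11)*(1/13))² = (3 + 194/143)² = (623/143)² = 388129/20449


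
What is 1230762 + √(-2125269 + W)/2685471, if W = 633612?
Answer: 1230762 + I*√1491657/2685471 ≈ 1.2308e+6 + 0.00045479*I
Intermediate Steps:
1230762 + √(-2125269 + W)/2685471 = 1230762 + √(-2125269 + 633612)/2685471 = 1230762 + √(-1491657)*(1/2685471) = 1230762 + (I*√1491657)*(1/2685471) = 1230762 + I*√1491657/2685471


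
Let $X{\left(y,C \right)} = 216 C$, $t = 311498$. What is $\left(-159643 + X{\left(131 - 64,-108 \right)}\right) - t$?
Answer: $-494469$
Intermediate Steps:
$\left(-159643 + X{\left(131 - 64,-108 \right)}\right) - t = \left(-159643 + 216 \left(-108\right)\right) - 311498 = \left(-159643 - 23328\right) - 311498 = -182971 - 311498 = -494469$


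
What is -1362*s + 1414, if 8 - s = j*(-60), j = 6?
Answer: -499802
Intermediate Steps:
s = 368 (s = 8 - 6*(-60) = 8 - 1*(-360) = 8 + 360 = 368)
-1362*s + 1414 = -1362*368 + 1414 = -501216 + 1414 = -499802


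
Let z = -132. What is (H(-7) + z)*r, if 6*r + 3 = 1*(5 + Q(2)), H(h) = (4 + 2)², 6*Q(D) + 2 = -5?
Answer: -40/3 ≈ -13.333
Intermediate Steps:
Q(D) = -7/6 (Q(D) = -⅓ + (⅙)*(-5) = -⅓ - ⅚ = -7/6)
H(h) = 36 (H(h) = 6² = 36)
r = 5/36 (r = -½ + (1*(5 - 7/6))/6 = -½ + (1*(23/6))/6 = -½ + (⅙)*(23/6) = -½ + 23/36 = 5/36 ≈ 0.13889)
(H(-7) + z)*r = (36 - 132)*(5/36) = -96*5/36 = -40/3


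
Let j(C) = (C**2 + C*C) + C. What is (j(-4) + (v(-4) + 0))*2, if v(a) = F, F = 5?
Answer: 66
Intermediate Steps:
j(C) = C + 2*C**2 (j(C) = (C**2 + C**2) + C = 2*C**2 + C = C + 2*C**2)
v(a) = 5
(j(-4) + (v(-4) + 0))*2 = (-4*(1 + 2*(-4)) + (5 + 0))*2 = (-4*(1 - 8) + 5)*2 = (-4*(-7) + 5)*2 = (28 + 5)*2 = 33*2 = 66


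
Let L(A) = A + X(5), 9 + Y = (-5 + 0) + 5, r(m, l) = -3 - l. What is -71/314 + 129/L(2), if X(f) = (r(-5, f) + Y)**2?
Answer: 6615/30458 ≈ 0.21718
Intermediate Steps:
Y = -9 (Y = -9 + ((-5 + 0) + 5) = -9 + (-5 + 5) = -9 + 0 = -9)
X(f) = (-12 - f)**2 (X(f) = ((-3 - f) - 9)**2 = (-12 - f)**2)
L(A) = 289 + A (L(A) = A + (12 + 5)**2 = A + 17**2 = A + 289 = 289 + A)
-71/314 + 129/L(2) = -71/314 + 129/(289 + 2) = -71*1/314 + 129/291 = -71/314 + 129*(1/291) = -71/314 + 43/97 = 6615/30458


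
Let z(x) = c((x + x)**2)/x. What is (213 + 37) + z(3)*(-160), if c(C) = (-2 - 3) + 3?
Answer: 1070/3 ≈ 356.67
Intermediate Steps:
c(C) = -2 (c(C) = -5 + 3 = -2)
z(x) = -2/x
(213 + 37) + z(3)*(-160) = (213 + 37) - 2/3*(-160) = 250 - 2*1/3*(-160) = 250 - 2/3*(-160) = 250 + 320/3 = 1070/3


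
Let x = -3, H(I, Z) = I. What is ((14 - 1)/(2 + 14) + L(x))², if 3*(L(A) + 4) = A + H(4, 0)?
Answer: 18769/2304 ≈ 8.1463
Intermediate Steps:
L(A) = -8/3 + A/3 (L(A) = -4 + (A + 4)/3 = -4 + (4 + A)/3 = -4 + (4/3 + A/3) = -8/3 + A/3)
((14 - 1)/(2 + 14) + L(x))² = ((14 - 1)/(2 + 14) + (-8/3 + (⅓)*(-3)))² = (13/16 + (-8/3 - 1))² = (13*(1/16) - 11/3)² = (13/16 - 11/3)² = (-137/48)² = 18769/2304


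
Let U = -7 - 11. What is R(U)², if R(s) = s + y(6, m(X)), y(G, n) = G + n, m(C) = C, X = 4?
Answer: 64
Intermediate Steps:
U = -18
R(s) = 10 + s (R(s) = s + (6 + 4) = s + 10 = 10 + s)
R(U)² = (10 - 18)² = (-8)² = 64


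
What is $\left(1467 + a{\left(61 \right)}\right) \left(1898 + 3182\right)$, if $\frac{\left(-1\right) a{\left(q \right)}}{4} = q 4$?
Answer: $2494280$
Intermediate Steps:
$a{\left(q \right)} = - 16 q$ ($a{\left(q \right)} = - 4 q 4 = - 4 \cdot 4 q = - 16 q$)
$\left(1467 + a{\left(61 \right)}\right) \left(1898 + 3182\right) = \left(1467 - 976\right) \left(1898 + 3182\right) = \left(1467 - 976\right) 5080 = 491 \cdot 5080 = 2494280$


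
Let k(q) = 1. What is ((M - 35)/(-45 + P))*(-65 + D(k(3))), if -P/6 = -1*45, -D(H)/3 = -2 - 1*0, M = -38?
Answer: 4307/225 ≈ 19.142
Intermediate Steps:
D(H) = 6 (D(H) = -3*(-2 - 1*0) = -3*(-2 + 0) = -3*(-2) = 6)
P = 270 (P = -(-6)*45 = -6*(-45) = 270)
((M - 35)/(-45 + P))*(-65 + D(k(3))) = ((-38 - 35)/(-45 + 270))*(-65 + 6) = -73/225*(-59) = 4307/225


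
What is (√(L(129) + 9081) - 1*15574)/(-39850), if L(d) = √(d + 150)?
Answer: 7787/19925 - √(9081 + 3*√31)/39850 ≈ 0.38842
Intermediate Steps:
L(d) = √(150 + d)
(√(L(129) + 9081) - 1*15574)/(-39850) = (√(√(150 + 129) + 9081) - 1*15574)/(-39850) = (√(√279 + 9081) - 15574)*(-1/39850) = (√(3*√31 + 9081) - 15574)*(-1/39850) = (√(9081 + 3*√31) - 15574)*(-1/39850) = (-15574 + √(9081 + 3*√31))*(-1/39850) = 7787/19925 - √(9081 + 3*√31)/39850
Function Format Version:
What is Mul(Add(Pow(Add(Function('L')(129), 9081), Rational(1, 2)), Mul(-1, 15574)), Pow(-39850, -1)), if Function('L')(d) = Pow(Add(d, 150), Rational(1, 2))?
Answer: Add(Rational(7787, 19925), Mul(Rational(-1, 39850), Pow(Add(9081, Mul(3, Pow(31, Rational(1, 2)))), Rational(1, 2)))) ≈ 0.38842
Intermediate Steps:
Function('L')(d) = Pow(Add(150, d), Rational(1, 2))
Mul(Add(Pow(Add(Function('L')(129), 9081), Rational(1, 2)), Mul(-1, 15574)), Pow(-39850, -1)) = Mul(Add(Pow(Add(Pow(Add(150, 129), Rational(1, 2)), 9081), Rational(1, 2)), Mul(-1, 15574)), Pow(-39850, -1)) = Mul(Add(Pow(Add(Pow(279, Rational(1, 2)), 9081), Rational(1, 2)), -15574), Rational(-1, 39850)) = Mul(Add(Pow(Add(Mul(3, Pow(31, Rational(1, 2))), 9081), Rational(1, 2)), -15574), Rational(-1, 39850)) = Mul(Add(Pow(Add(9081, Mul(3, Pow(31, Rational(1, 2)))), Rational(1, 2)), -15574), Rational(-1, 39850)) = Mul(Add(-15574, Pow(Add(9081, Mul(3, Pow(31, Rational(1, 2)))), Rational(1, 2))), Rational(-1, 39850)) = Add(Rational(7787, 19925), Mul(Rational(-1, 39850), Pow(Add(9081, Mul(3, Pow(31, Rational(1, 2)))), Rational(1, 2))))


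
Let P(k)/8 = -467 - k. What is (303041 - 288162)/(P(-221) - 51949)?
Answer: -14879/53917 ≈ -0.27596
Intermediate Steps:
P(k) = -3736 - 8*k (P(k) = 8*(-467 - k) = -3736 - 8*k)
(303041 - 288162)/(P(-221) - 51949) = (303041 - 288162)/((-3736 - 8*(-221)) - 51949) = 14879/((-3736 + 1768) - 51949) = 14879/(-1968 - 51949) = 14879/(-53917) = 14879*(-1/53917) = -14879/53917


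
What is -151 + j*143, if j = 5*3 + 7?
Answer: 2995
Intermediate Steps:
j = 22 (j = 15 + 7 = 22)
-151 + j*143 = -151 + 22*143 = -151 + 3146 = 2995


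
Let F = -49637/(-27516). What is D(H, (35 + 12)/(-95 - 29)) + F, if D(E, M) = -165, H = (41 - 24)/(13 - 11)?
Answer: -4490503/27516 ≈ -163.20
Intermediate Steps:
H = 17/2 ≈ 8.5000
F = 49637/27516 (F = -49637*(-1/27516) = 49637/27516 ≈ 1.8039)
D(H, (35 + 12)/(-95 - 29)) + F = -165 + 49637/27516 = -4490503/27516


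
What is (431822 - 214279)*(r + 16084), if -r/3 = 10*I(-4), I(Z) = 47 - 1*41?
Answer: 3459803872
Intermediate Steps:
I(Z) = 6 (I(Z) = 47 - 41 = 6)
r = -180 (r = -30*6 = -3*60 = -180)
(431822 - 214279)*(r + 16084) = (431822 - 214279)*(-180 + 16084) = 217543*15904 = 3459803872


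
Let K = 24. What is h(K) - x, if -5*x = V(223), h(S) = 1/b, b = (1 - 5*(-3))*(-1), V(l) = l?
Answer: 3563/80 ≈ 44.537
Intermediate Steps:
b = -16 (b = (1 + 15)*(-1) = 16*(-1) = -16)
h(S) = -1/16 (h(S) = 1/(-16) = -1/16)
x = -223/5 (x = -⅕*223 = -223/5 ≈ -44.600)
h(K) - x = -1/16 - 1*(-223/5) = -1/16 + 223/5 = 3563/80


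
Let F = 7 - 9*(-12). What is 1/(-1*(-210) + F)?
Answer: 1/325 ≈ 0.0030769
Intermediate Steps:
F = 115 (F = 7 + 108 = 115)
1/(-1*(-210) + F) = 1/(-1*(-210) + 115) = 1/(210 + 115) = 1/325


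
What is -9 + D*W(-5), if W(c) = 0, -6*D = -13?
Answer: -9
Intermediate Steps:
D = 13/6 (D = -⅙*(-13) = 13/6 ≈ 2.1667)
-9 + D*W(-5) = -9 + (13/6)*0 = -9 + 0 = -9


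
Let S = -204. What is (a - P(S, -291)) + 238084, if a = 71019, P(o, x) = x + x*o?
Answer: 250030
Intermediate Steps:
P(o, x) = x + o*x
(a - P(S, -291)) + 238084 = (71019 - (-291)*(1 - 204)) + 238084 = (71019 - (-291)*(-203)) + 238084 = (71019 - 1*59073) + 238084 = (71019 - 59073) + 238084 = 11946 + 238084 = 250030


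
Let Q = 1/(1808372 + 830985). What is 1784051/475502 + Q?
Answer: 4708747970709/1255019532214 ≈ 3.7519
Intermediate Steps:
Q = 1/2639357 ≈ 3.7888e-7
1784051/475502 + Q = 1784051/475502 + 1/2639357 = 4708747970709/1255019532214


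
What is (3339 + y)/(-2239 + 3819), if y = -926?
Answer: 2413/1580 ≈ 1.5272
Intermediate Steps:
(3339 + y)/(-2239 + 3819) = (3339 - 926)/(-2239 + 3819) = 2413/1580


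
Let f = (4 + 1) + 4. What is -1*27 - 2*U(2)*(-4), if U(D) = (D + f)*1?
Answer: 61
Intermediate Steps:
f = 9 (f = 5 + 4 = 9)
U(D) = 9 + D (U(D) = (D + 9)*1 = (9 + D)*1 = 9 + D)
-1*27 - 2*U(2)*(-4) = -1*27 - 2*(9 + 2)*(-4) = -27 - 2*11*(-4) = -27 - 22*(-4) = -27 - 1*(-88) = -27 + 88 = 61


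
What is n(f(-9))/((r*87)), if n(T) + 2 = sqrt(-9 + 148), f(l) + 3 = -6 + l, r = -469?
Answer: 2/40803 - sqrt(139)/40803 ≈ -0.00023993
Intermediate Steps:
f(l) = -9 + l (f(l) = -3 + (-6 + l) = -9 + l)
n(T) = -2 + sqrt(139) (n(T) = -2 + sqrt(-9 + 148) = -2 + sqrt(139))
n(f(-9))/((r*87)) = (-2 + sqrt(139))/((-469*87)) = (-2 + sqrt(139))/(-40803) = (-2 + sqrt(139))*(-1/40803) = 2/40803 - sqrt(139)/40803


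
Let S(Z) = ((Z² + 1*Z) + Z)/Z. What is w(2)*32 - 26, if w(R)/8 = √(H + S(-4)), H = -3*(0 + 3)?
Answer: -26 + 256*I*√11 ≈ -26.0 + 849.06*I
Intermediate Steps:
S(Z) = (Z² + 2*Z)/Z (S(Z) = ((Z² + Z) + Z)/Z = ((Z + Z²) + Z)/Z = (Z² + 2*Z)/Z)
H = -9 (H = -3*3 = -9)
w(R) = 8*I*√11 (w(R) = 8*√(-9 + (2 - 4)) = 8*√(-9 - 2) = 8*√(-11) = 8*(I*√11) = 8*I*√11)
w(2)*32 - 26 = (8*I*√11)*32 - 26 = 256*I*√11 - 26 = -26 + 256*I*√11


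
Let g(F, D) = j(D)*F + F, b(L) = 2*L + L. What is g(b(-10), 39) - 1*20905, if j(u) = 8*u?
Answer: -30295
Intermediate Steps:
b(L) = 3*L
g(F, D) = F + 8*D*F (g(F, D) = (8*D)*F + F = 8*D*F + F = F + 8*D*F)
g(b(-10), 39) - 1*20905 = (3*(-10))*(1 + 8*39) - 1*20905 = -30*(1 + 312) - 20905 = -30*313 - 20905 = -9390 - 20905 = -30295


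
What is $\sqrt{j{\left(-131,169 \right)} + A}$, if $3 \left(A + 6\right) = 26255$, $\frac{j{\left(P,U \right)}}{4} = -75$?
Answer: $\frac{\sqrt{76011}}{3} \approx 91.9$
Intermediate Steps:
$j{\left(P,U \right)} = -300$ ($j{\left(P,U \right)} = 4 \left(-75\right) = -300$)
$A = \frac{26237}{3}$ ($A = -6 + \frac{1}{3} \cdot 26255 = -6 + \frac{26255}{3} = \frac{26237}{3} \approx 8745.7$)
$\sqrt{j{\left(-131,169 \right)} + A} = \sqrt{-300 + \frac{26237}{3}} = \sqrt{\frac{25337}{3}} = \frac{\sqrt{76011}}{3}$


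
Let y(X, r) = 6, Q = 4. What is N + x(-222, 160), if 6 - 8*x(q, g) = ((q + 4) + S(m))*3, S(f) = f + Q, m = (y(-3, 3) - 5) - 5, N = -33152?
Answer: -66139/2 ≈ -33070.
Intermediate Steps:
m = -4 (m = (6 - 5) - 5 = 1 - 5 = -4)
S(f) = 4 + f (S(f) = f + 4 = 4 + f)
x(q, g) = -¾ - 3*q/8 (x(q, g) = ¾ - ((q + 4) + (4 - 4))*3/8 = ¾ - ((4 + q) + 0)*3/8 = ¾ - (4 + q)*3/8 = ¾ - (12 + 3*q)/8 = ¾ + (-3/2 - 3*q/8) = -¾ - 3*q/8)
N + x(-222, 160) = -33152 + (-¾ - 3/8*(-222)) = -33152 + (-¾ + 333/4) = -33152 + 165/2 = -66139/2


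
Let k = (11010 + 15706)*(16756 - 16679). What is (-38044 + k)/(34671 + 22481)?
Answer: 126193/3572 ≈ 35.328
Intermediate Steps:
k = 2057132 (k = 26716*77 = 2057132)
(-38044 + k)/(34671 + 22481) = (-38044 + 2057132)/(34671 + 22481) = 2019088/57152 = 2019088*(1/57152) = 126193/3572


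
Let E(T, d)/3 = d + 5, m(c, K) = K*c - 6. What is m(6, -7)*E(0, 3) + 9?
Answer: -1143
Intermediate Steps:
m(c, K) = -6 + K*c
E(T, d) = 15 + 3*d (E(T, d) = 3*(d + 5) = 3*(5 + d) = 15 + 3*d)
m(6, -7)*E(0, 3) + 9 = (-6 - 7*6)*(15 + 3*3) + 9 = (-6 - 42)*(15 + 9) + 9 = -48*24 + 9 = -1152 + 9 = -1143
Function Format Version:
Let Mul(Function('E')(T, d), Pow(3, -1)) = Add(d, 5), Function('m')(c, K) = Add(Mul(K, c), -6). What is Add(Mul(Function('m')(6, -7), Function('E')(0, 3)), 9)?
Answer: -1143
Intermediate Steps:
Function('m')(c, K) = Add(-6, Mul(K, c))
Function('E')(T, d) = Add(15, Mul(3, d)) (Function('E')(T, d) = Mul(3, Add(d, 5)) = Mul(3, Add(5, d)) = Add(15, Mul(3, d)))
Add(Mul(Function('m')(6, -7), Function('E')(0, 3)), 9) = Add(Mul(Add(-6, Mul(-7, 6)), Add(15, Mul(3, 3))), 9) = Add(Mul(Add(-6, -42), Add(15, 9)), 9) = Add(Mul(-48, 24), 9) = Add(-1152, 9) = -1143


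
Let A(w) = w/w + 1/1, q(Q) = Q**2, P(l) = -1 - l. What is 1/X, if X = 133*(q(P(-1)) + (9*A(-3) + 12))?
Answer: 1/3990 ≈ 0.00025063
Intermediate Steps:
A(w) = 2 (A(w) = 1 + 1*1 = 1 + 1 = 2)
X = 3990 (X = 133*((-1 - 1*(-1))**2 + (9*2 + 12)) = 133*((-1 + 1)**2 + (18 + 12)) = 133*(0**2 + 30) = 133*(0 + 30) = 133*30 = 3990)
1/X = 1/3990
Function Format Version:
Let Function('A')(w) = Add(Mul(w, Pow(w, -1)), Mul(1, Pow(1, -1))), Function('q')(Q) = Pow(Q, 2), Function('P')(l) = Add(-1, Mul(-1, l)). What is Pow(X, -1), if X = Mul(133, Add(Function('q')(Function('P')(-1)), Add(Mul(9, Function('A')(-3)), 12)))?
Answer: Rational(1, 3990) ≈ 0.00025063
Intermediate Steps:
Function('A')(w) = 2 (Function('A')(w) = Add(1, Mul(1, 1)) = Add(1, 1) = 2)
X = 3990 (X = Mul(133, Add(Pow(Add(-1, Mul(-1, -1)), 2), Add(Mul(9, 2), 12))) = Mul(133, Add(Pow(Add(-1, 1), 2), Add(18, 12))) = Mul(133, Add(Pow(0, 2), 30)) = Mul(133, Add(0, 30)) = Mul(133, 30) = 3990)
Pow(X, -1) = Pow(3990, -1) = Rational(1, 3990)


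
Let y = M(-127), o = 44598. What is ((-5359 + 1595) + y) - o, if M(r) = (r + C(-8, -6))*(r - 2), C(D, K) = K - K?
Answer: -31979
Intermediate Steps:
C(D, K) = 0
M(r) = r*(-2 + r) (M(r) = (r + 0)*(r - 2) = r*(-2 + r))
y = 16383 (y = -127*(-2 - 127) = -127*(-129) = 16383)
((-5359 + 1595) + y) - o = ((-5359 + 1595) + 16383) - 1*44598 = (-3764 + 16383) - 44598 = 12619 - 44598 = -31979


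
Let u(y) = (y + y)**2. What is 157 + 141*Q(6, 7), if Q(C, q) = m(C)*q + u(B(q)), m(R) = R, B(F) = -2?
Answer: 8335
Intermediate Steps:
u(y) = 4*y**2 (u(y) = (2*y)**2 = 4*y**2)
Q(C, q) = 16 + C*q (Q(C, q) = C*q + 4*(-2)**2 = C*q + 4*4 = C*q + 16 = 16 + C*q)
157 + 141*Q(6, 7) = 157 + 141*(16 + 6*7) = 157 + 141*(16 + 42) = 157 + 141*58 = 157 + 8178 = 8335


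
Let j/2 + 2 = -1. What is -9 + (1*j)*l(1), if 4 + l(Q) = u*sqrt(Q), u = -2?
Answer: 27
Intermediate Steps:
j = -6 (j = -4 + 2*(-1) = -4 - 2 = -6)
l(Q) = -4 - 2*sqrt(Q)
-9 + (1*j)*l(1) = -9 + (1*(-6))*(-4 - 2*sqrt(1)) = -9 - 6*(-4 - 2*1) = -9 - 6*(-4 - 2) = -9 - 6*(-6) = -9 + 36 = 27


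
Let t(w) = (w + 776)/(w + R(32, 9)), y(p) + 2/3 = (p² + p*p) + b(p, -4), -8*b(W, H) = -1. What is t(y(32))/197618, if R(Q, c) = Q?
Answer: 67763/9862521526 ≈ 6.8708e-6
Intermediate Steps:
b(W, H) = ⅛ (b(W, H) = -⅛*(-1) = ⅛)
y(p) = -13/24 + 2*p² (y(p) = -⅔ + ((p² + p*p) + ⅛) = -⅔ + ((p² + p²) + ⅛) = -⅔ + (2*p² + ⅛) = -⅔ + (⅛ + 2*p²) = -13/24 + 2*p²)
t(w) = (776 + w)/(32 + w) (t(w) = (w + 776)/(w + 32) = (776 + w)/(32 + w))
t(y(32))/197618 = ((776 + (-13/24 + 2*32²))/(32 + (-13/24 + 2*32²)))/197618 = ((776 + (-13/24 + 2*1024))/(32 + (-13/24 + 2*1024)))*(1/197618) = ((776 + (-13/24 + 2048))/(32 + (-13/24 + 2048)))*(1/197618) = ((776 + 49139/24)/(32 + 49139/24))*(1/197618) = ((67763/24)/(49907/24))*(1/197618) = ((24/49907)*(67763/24))*(1/197618) = (67763/49907)*(1/197618) = 67763/9862521526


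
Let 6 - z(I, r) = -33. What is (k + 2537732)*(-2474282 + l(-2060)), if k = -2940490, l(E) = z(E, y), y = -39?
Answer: 996521162194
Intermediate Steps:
z(I, r) = 39 (z(I, r) = 6 - 1*(-33) = 6 + 33 = 39)
l(E) = 39
(k + 2537732)*(-2474282 + l(-2060)) = (-2940490 + 2537732)*(-2474282 + 39) = -402758*(-2474243) = 996521162194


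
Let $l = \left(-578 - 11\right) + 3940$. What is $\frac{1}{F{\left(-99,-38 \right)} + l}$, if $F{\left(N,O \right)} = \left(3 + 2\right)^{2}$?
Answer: $\frac{1}{3376} \approx 0.00029621$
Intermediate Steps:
$F{\left(N,O \right)} = 25$ ($F{\left(N,O \right)} = 5^{2} = 25$)
$l = 3351$ ($l = -589 + 3940 = 3351$)
$\frac{1}{F{\left(-99,-38 \right)} + l} = \frac{1}{25 + 3351} = \frac{1}{3376}$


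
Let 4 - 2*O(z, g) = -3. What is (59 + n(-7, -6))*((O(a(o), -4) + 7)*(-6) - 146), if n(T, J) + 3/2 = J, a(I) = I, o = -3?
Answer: -21527/2 ≈ -10764.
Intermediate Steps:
O(z, g) = 7/2 (O(z, g) = 2 - ½*(-3) = 2 + 3/2 = 7/2)
n(T, J) = -3/2 + J
(59 + n(-7, -6))*((O(a(o), -4) + 7)*(-6) - 146) = (59 + (-3/2 - 6))*((7/2 + 7)*(-6) - 146) = (59 - 15/2)*((21/2)*(-6) - 146) = 103*(-63 - 146)/2 = (103/2)*(-209) = -21527/2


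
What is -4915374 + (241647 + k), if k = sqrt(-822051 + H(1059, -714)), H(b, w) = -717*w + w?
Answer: -4673727 + I*sqrt(310827) ≈ -4.6737e+6 + 557.52*I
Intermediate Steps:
H(b, w) = -716*w
k = I*sqrt(310827) (k = sqrt(-822051 - 716*(-714)) = sqrt(-822051 + 511224) = sqrt(-310827) = I*sqrt(310827) ≈ 557.52*I)
-4915374 + (241647 + k) = -4915374 + (241647 + I*sqrt(310827)) = -4673727 + I*sqrt(310827)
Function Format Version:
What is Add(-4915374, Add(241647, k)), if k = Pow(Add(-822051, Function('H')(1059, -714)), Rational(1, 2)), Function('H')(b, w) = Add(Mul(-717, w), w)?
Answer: Add(-4673727, Mul(I, Pow(310827, Rational(1, 2)))) ≈ Add(-4.6737e+6, Mul(557.52, I))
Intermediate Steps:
Function('H')(b, w) = Mul(-716, w)
k = Mul(I, Pow(310827, Rational(1, 2))) (k = Pow(Add(-822051, Mul(-716, -714)), Rational(1, 2)) = Pow(Add(-822051, 511224), Rational(1, 2)) = Pow(-310827, Rational(1, 2)) = Mul(I, Pow(310827, Rational(1, 2))) ≈ Mul(557.52, I))
Add(-4915374, Add(241647, k)) = Add(-4915374, Add(241647, Mul(I, Pow(310827, Rational(1, 2))))) = Add(-4673727, Mul(I, Pow(310827, Rational(1, 2))))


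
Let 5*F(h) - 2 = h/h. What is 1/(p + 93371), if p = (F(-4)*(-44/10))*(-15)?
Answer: 5/467053 ≈ 1.0705e-5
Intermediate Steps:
F(h) = ⅗ (F(h) = ⅖ + (h/h)/5 = ⅖ + (⅕)*1 = ⅖ + ⅕ = ⅗)
p = 198/5 (p = (3*(-44/10)/5)*(-15) = (3*(-44*⅒)/5)*(-15) = ((⅗)*(-22/5))*(-15) = -66/25*(-15) = 198/5 ≈ 39.600)
1/(p + 93371) = 1/(198/5 + 93371) = 1/(467053/5) = 5/467053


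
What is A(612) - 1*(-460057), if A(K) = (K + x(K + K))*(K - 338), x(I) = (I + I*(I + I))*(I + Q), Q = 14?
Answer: 1016814377857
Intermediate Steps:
x(I) = (14 + I)*(I + 2*I²) (x(I) = (I + I*(I + I))*(I + 14) = (I + I*(2*I))*(14 + I) = (I + 2*I²)*(14 + I) = (14 + I)*(I + 2*I²))
A(K) = (-338 + K)*(K + 2*K*(14 + 8*K² + 58*K)) (A(K) = (K + (K + K)*(14 + 2*(K + K)² + 29*(K + K)))*(K - 338) = (K + (2*K)*(14 + 2*(2*K)² + 29*(2*K)))*(-338 + K) = (K + (2*K)*(14 + 2*(4*K²) + 58*K))*(-338 + K) = (K + (2*K)*(14 + 8*K² + 58*K))*(-338 + K) = (K + 2*K*(14 + 8*K² + 58*K))*(-338 + K) = (-338 + K)*(K + 2*K*(14 + 8*K² + 58*K)))
A(612) - 1*(-460057) = 612*(-9802 - 39179*612 - 5292*612² + 16*612³) - 1*(-460057) = 612*(-9802 - 23977548 - 5292*374544 + 16*229220928) + 460057 = 612*(-9802 - 23977548 - 1982086848 + 3667534848) + 460057 = 612*1661460650 + 460057 = 1016813917800 + 460057 = 1016814377857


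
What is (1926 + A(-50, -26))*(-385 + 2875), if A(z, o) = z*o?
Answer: 8032740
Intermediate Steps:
A(z, o) = o*z
(1926 + A(-50, -26))*(-385 + 2875) = (1926 - 26*(-50))*(-385 + 2875) = (1926 + 1300)*2490 = 3226*2490 = 8032740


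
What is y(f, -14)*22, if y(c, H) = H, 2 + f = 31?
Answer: -308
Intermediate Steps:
f = 29 (f = -2 + 31 = 29)
y(f, -14)*22 = -14*22 = -308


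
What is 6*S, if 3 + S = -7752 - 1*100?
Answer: -47130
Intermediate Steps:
S = -7855 (S = -3 + (-7752 - 1*100) = -3 + (-7752 - 100) = -3 - 7852 = -7855)
6*S = 6*(-7855) = -47130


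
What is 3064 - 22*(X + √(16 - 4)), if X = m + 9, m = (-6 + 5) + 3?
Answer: 2822 - 44*√3 ≈ 2745.8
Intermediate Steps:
m = 2 (m = -1 + 3 = 2)
X = 11 (X = 2 + 9 = 11)
3064 - 22*(X + √(16 - 4)) = 3064 - 22*(11 + √(16 - 4)) = 3064 - 22*(11 + √12) = 3064 - 22*(11 + 2*√3) = 3064 + (-242 - 44*√3) = 2822 - 44*√3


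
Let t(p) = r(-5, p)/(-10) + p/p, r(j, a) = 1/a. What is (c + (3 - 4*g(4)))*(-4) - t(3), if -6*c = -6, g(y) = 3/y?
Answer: -149/30 ≈ -4.9667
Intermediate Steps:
c = 1 (c = -⅙*(-6) = 1)
t(p) = 1 - 1/(10*p) (t(p) = 1/(p*(-10)) + p/p = -⅒/p + 1 = -1/(10*p) + 1 = 1 - 1/(10*p))
(c + (3 - 4*g(4)))*(-4) - t(3) = (1 + (3 - 12/4))*(-4) - (-⅒ + 3)/3 = (1 + (3 - 12/4))*(-4) - 29/(3*10) = (1 + (3 - 4*¾))*(-4) - 1*29/30 = (1 + (3 - 3))*(-4) - 29/30 = (1 + 0)*(-4) - 29/30 = 1*(-4) - 29/30 = -4 - 29/30 = -149/30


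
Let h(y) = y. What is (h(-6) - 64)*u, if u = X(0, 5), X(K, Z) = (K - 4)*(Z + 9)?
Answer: 3920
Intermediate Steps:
X(K, Z) = (-4 + K)*(9 + Z)
u = -56 (u = -36 - 4*5 + 9*0 + 0*5 = -36 - 20 + 0 + 0 = -56)
(h(-6) - 64)*u = (-6 - 64)*(-56) = -70*(-56) = 3920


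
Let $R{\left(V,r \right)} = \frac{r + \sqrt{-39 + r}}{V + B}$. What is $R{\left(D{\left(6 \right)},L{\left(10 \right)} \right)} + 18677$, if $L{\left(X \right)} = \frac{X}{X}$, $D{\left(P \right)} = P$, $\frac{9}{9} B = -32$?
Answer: $\frac{485601}{26} - \frac{i \sqrt{38}}{26} \approx 18677.0 - 0.23709 i$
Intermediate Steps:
$B = -32$
$L{\left(X \right)} = 1$
$R{\left(V,r \right)} = \frac{r + \sqrt{-39 + r}}{-32 + V}$ ($R{\left(V,r \right)} = \frac{r + \sqrt{-39 + r}}{V - 32} = \frac{r + \sqrt{-39 + r}}{-32 + V}$)
$R{\left(D{\left(6 \right)},L{\left(10 \right)} \right)} + 18677 = \frac{1 + \sqrt{-39 + 1}}{-32 + 6} + 18677 = \frac{1 + \sqrt{-38}}{-26} + 18677 = - \frac{1 + i \sqrt{38}}{26} + 18677 = \left(- \frac{1}{26} - \frac{i \sqrt{38}}{26}\right) + 18677 = \frac{485601}{26} - \frac{i \sqrt{38}}{26}$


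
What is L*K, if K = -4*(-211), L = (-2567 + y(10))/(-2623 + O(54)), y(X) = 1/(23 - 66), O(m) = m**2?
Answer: -93162408/12599 ≈ -7394.4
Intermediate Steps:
y(X) = -1/43 (y(X) = 1/(-43) = -1/43)
L = -110382/12599 (L = (-2567 - 1/43)/(-2623 + 54**2) = -110382/(43*(-2623 + 2916)) = -110382/43/293 = -110382/43*1/293 = -110382/12599 ≈ -8.7612)
K = 844
L*K = -110382/12599*844 = -93162408/12599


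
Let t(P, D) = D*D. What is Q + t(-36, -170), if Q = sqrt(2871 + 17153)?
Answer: 28900 + 2*sqrt(5006) ≈ 29042.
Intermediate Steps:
t(P, D) = D**2
Q = 2*sqrt(5006) (Q = sqrt(20024) = 2*sqrt(5006) ≈ 141.51)
Q + t(-36, -170) = 2*sqrt(5006) + (-170)**2 = 2*sqrt(5006) + 28900 = 28900 + 2*sqrt(5006)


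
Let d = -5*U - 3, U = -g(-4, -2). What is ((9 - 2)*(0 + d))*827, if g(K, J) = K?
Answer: -133147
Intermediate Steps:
U = 4 (U = -1*(-4) = 4)
d = -23 (d = -5*4 - 3 = -20 - 3 = -23)
((9 - 2)*(0 + d))*827 = ((9 - 2)*(0 - 23))*827 = (7*(-23))*827 = -161*827 = -133147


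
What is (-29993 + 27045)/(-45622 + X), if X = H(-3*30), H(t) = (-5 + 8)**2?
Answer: 2948/45613 ≈ 0.064631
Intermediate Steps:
H(t) = 9 (H(t) = 3**2 = 9)
X = 9
(-29993 + 27045)/(-45622 + X) = (-29993 + 27045)/(-45622 + 9) = -2948/(-45613) = -2948*(-1/45613) = 2948/45613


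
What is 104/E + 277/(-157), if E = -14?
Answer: -10103/1099 ≈ -9.1929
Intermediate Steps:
104/E + 277/(-157) = 104/(-14) + 277/(-157) = 104*(-1/14) + 277*(-1/157) = -52/7 - 277/157 = -10103/1099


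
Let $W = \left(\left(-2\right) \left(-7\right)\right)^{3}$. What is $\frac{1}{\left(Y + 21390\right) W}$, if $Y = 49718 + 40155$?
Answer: $\frac{1}{305305672} \approx 3.2754 \cdot 10^{-9}$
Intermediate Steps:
$Y = 89873$
$W = 2744$ ($W = 14^{3} = 2744$)
$\frac{1}{\left(Y + 21390\right) W} = \frac{1}{\left(89873 + 21390\right) 2744} = \frac{1}{111263} \cdot \frac{1}{2744} = \frac{1}{305305672}$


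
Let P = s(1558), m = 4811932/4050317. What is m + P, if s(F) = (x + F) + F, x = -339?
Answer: 11252542241/4050317 ≈ 2778.2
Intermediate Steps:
m = 4811932/4050317 (m = 4811932*(1/4050317) = 4811932/4050317 ≈ 1.1880)
s(F) = -339 + 2*F (s(F) = (-339 + F) + F = -339 + 2*F)
P = 2777 (P = -339 + 2*1558 = -339 + 3116 = 2777)
m + P = 4811932/4050317 + 2777 = 11252542241/4050317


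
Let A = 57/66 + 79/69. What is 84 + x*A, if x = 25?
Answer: 203737/1518 ≈ 134.21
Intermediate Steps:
A = 3049/1518 (A = 57*(1/66) + 79*(1/69) = 19/22 + 79/69 = 3049/1518 ≈ 2.0086)
84 + x*A = 84 + 25*(3049/1518) = 84 + 76225/1518 = 203737/1518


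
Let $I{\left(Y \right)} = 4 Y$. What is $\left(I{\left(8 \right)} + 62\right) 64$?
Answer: $6016$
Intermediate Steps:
$\left(I{\left(8 \right)} + 62\right) 64 = \left(4 \cdot 8 + 62\right) 64 = \left(32 + 62\right) 64 = 94 \cdot 64 = 6016$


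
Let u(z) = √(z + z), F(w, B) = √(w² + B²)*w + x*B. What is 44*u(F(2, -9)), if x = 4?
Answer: 88*√(-18 + √85) ≈ 260.76*I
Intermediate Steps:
F(w, B) = 4*B + w*√(B² + w²) (F(w, B) = √(w² + B²)*w + 4*B = √(B² + w²)*w + 4*B = w*√(B² + w²) + 4*B = 4*B + w*√(B² + w²))
u(z) = √2*√z (u(z) = √(2*z) = √2*√z)
44*u(F(2, -9)) = 44*(√2*√(4*(-9) + 2*√((-9)² + 2²))) = 44*(√2*√(-36 + 2*√(81 + 4))) = 44*(√2*√(-36 + 2*√85)) = 44*√2*√(-36 + 2*√85)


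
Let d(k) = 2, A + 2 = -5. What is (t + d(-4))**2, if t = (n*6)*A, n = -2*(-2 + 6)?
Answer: 114244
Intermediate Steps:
A = -7 (A = -2 - 5 = -7)
n = -8 (n = -2*4 = -8)
t = 336 (t = -8*6*(-7) = -48*(-7) = 336)
(t + d(-4))**2 = (336 + 2)**2 = 338**2 = 114244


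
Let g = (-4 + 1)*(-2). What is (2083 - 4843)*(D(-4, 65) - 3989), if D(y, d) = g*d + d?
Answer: 9753840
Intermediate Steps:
g = 6 (g = -3*(-2) = 6)
D(y, d) = 7*d (D(y, d) = 6*d + d = 7*d)
(2083 - 4843)*(D(-4, 65) - 3989) = (2083 - 4843)*(7*65 - 3989) = -2760*(455 - 3989) = -2760*(-3534) = 9753840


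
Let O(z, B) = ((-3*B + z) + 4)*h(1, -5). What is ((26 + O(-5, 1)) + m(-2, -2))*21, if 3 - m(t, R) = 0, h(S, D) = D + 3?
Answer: 777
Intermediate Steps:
h(S, D) = 3 + D
m(t, R) = 3 (m(t, R) = 3 - 1*0 = 3 + 0 = 3)
O(z, B) = -8 - 2*z + 6*B (O(z, B) = ((-3*B + z) + 4)*(3 - 5) = ((z - 3*B) + 4)*(-2) = (4 + z - 3*B)*(-2) = -8 - 2*z + 6*B)
((26 + O(-5, 1)) + m(-2, -2))*21 = ((26 + (-8 - 2*(-5) + 6*1)) + 3)*21 = ((26 + (-8 + 10 + 6)) + 3)*21 = ((26 + 8) + 3)*21 = (34 + 3)*21 = 37*21 = 777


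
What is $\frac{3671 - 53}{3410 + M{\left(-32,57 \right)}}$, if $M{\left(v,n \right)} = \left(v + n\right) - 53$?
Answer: $\frac{1809}{1691} \approx 1.0698$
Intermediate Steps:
$M{\left(v,n \right)} = -53 + n + v$ ($M{\left(v,n \right)} = \left(n + v\right) - 53 = -53 + n + v$)
$\frac{3671 - 53}{3410 + M{\left(-32,57 \right)}} = \frac{3671 - 53}{3410 - 28} = \frac{3618}{3410 - 28} = \frac{3618}{3382} = 3618 \cdot \frac{1}{3382} = \frac{1809}{1691}$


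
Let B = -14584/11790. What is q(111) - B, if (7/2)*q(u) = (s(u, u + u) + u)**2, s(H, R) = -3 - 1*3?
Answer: 18576542/5895 ≈ 3151.2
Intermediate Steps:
B = -7292/5895 (B = -14584*1/11790 = -7292/5895 ≈ -1.2370)
s(H, R) = -6 (s(H, R) = -3 - 3 = -6)
q(u) = 2*(-6 + u)**2/7
q(111) - B = 2*(-6 + 111)**2/7 - 1*(-7292/5895) = (2/7)*105**2 + 7292/5895 = (2/7)*11025 + 7292/5895 = 3150 + 7292/5895 = 18576542/5895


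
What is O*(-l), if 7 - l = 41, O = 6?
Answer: 204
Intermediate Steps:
l = -34 (l = 7 - 1*41 = 7 - 41 = -34)
O*(-l) = 6*(-1*(-34)) = 6*34 = 204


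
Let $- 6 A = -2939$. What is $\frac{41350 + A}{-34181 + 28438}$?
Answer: $- \frac{251039}{34458} \approx -7.2854$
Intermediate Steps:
$A = \frac{2939}{6}$ ($A = \left(- \frac{1}{6}\right) \left(-2939\right) = \frac{2939}{6} \approx 489.83$)
$\frac{41350 + A}{-34181 + 28438} = \frac{41350 + \frac{2939}{6}}{-34181 + 28438} = \frac{251039}{6 \left(-5743\right)} = \frac{251039}{6} \left(- \frac{1}{5743}\right) = - \frac{251039}{34458}$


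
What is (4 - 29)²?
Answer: 625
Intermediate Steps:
(4 - 29)² = (-25)² = 625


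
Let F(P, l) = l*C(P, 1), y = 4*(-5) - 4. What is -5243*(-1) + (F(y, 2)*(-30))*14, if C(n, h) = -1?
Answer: 6083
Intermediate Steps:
y = -24 (y = -20 - 4 = -24)
F(P, l) = -l (F(P, l) = l*(-1) = -l)
-5243*(-1) + (F(y, 2)*(-30))*14 = -5243*(-1) + (-1*2*(-30))*14 = 5243 - 2*(-30)*14 = 5243 + 60*14 = 5243 + 840 = 6083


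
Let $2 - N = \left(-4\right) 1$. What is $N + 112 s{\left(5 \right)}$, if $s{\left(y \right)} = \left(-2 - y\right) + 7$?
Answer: $6$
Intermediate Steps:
$s{\left(y \right)} = 5 - y$
$N = 6$ ($N = 2 - \left(-4\right) 1 = 2 - -4 = 2 + 4 = 6$)
$N + 112 s{\left(5 \right)} = 6 + 112 \left(5 - 5\right) = 6 + 112 \cdot 0 = 6 + 0 = 6$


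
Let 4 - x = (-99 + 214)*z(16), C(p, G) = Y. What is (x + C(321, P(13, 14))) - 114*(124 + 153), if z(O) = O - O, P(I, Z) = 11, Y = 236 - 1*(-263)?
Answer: -31075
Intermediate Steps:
Y = 499 (Y = 236 + 263 = 499)
C(p, G) = 499
z(O) = 0
x = 4 (x = 4 - (-99 + 214)*0 = 4 - 115*0 = 4 - 1*0 = 4 + 0 = 4)
(x + C(321, P(13, 14))) - 114*(124 + 153) = (4 + 499) - 114*(124 + 153) = 503 - 114*277 = 503 - 31578 = -31075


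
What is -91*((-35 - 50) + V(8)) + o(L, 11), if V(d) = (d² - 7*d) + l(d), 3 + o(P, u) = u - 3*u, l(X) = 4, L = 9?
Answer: 6618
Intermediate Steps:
o(P, u) = -3 - 2*u (o(P, u) = -3 + (u - 3*u) = -3 - 2*u)
V(d) = 4 + d² - 7*d (V(d) = (d² - 7*d) + 4 = 4 + d² - 7*d)
-91*((-35 - 50) + V(8)) + o(L, 11) = -91*((-35 - 50) + (4 + 8² - 7*8)) + (-3 - 2*11) = -91*(-85 + (4 + 64 - 56)) + (-3 - 22) = -91*(-85 + 12) - 25 = -91*(-73) - 25 = 6643 - 25 = 6618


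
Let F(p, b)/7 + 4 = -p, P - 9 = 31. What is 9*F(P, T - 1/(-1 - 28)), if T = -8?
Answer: -2772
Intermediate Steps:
P = 40 (P = 9 + 31 = 40)
F(p, b) = -28 - 7*p (F(p, b) = -28 + 7*(-p) = -28 - 7*p)
9*F(P, T - 1/(-1 - 28)) = 9*(-28 - 7*40) = 9*(-28 - 280) = 9*(-308) = -2772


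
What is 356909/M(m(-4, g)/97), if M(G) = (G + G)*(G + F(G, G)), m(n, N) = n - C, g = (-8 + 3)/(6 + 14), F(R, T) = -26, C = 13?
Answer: 3358156781/86326 ≈ 38901.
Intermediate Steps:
g = -¼ (g = -5/20 = -5*1/20 = -¼ ≈ -0.25000)
m(n, N) = -13 + n (m(n, N) = n - 1*13 = n - 13 = -13 + n)
M(G) = 2*G*(-26 + G) (M(G) = (G + G)*(G - 26) = (2*G)*(-26 + G) = 2*G*(-26 + G))
356909/M(m(-4, g)/97) = 356909/((2*((-13 - 4)/97)*(-26 + (-13 - 4)/97))) = 356909/((2*(-17*1/97)*(-26 - 17*1/97))) = 356909/((2*(-17/97)*(-26 - 17/97))) = 356909/((2*(-17/97)*(-2539/97))) = 356909/(86326/9409) = 356909*(9409/86326) = 3358156781/86326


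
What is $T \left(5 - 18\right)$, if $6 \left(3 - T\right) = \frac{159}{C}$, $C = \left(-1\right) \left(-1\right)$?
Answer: $\frac{611}{2} \approx 305.5$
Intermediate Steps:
$C = 1$
$T = - \frac{47}{2}$ ($T = 3 - \frac{159 \cdot 1^{-1}}{6} = 3 - \frac{159 \cdot 1}{6} = 3 - \frac{53}{2} = - \frac{47}{2} \approx -23.5$)
$T \left(5 - 18\right) = - \frac{47 \left(5 - 18\right)}{2} = \left(- \frac{47}{2}\right) \left(-13\right) = \frac{611}{2}$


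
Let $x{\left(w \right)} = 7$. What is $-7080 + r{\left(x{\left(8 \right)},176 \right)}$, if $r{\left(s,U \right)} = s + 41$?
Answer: $-7032$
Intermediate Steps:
$r{\left(s,U \right)} = 41 + s$
$-7080 + r{\left(x{\left(8 \right)},176 \right)} = -7080 + \left(41 + 7\right) = -7080 + 48 = -7032$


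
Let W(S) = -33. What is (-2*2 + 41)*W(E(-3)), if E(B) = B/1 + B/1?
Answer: -1221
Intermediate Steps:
E(B) = 2*B (E(B) = B*1 + B*1 = B + B = 2*B)
(-2*2 + 41)*W(E(-3)) = (-2*2 + 41)*(-33) = (-4 + 41)*(-33) = 37*(-33) = -1221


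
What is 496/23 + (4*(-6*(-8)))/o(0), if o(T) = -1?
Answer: -3920/23 ≈ -170.43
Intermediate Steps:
496/23 + (4*(-6*(-8)))/o(0) = 496/23 + (4*(-6*(-8)))/(-1) = 496*(1/23) + (4*48)*(-1) = 496/23 + 192*(-1) = 496/23 - 192 = -3920/23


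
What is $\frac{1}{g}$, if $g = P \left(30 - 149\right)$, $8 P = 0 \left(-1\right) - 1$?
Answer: $\frac{8}{119} \approx 0.067227$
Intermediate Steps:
$P = - \frac{1}{8}$ ($P = \frac{0 \left(-1\right) - 1}{8} = \frac{0 - 1}{8} = \frac{1}{8} \left(-1\right) = - \frac{1}{8} \approx -0.125$)
$g = \frac{119}{8}$ ($g = - \frac{30 - 149}{8} = \left(- \frac{1}{8}\right) \left(-119\right) = \frac{119}{8} \approx 14.875$)
$\frac{1}{g} = \frac{1}{\frac{119}{8}} = \frac{8}{119}$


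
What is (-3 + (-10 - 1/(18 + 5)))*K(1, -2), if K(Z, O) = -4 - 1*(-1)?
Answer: 900/23 ≈ 39.130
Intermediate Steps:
K(Z, O) = -3 (K(Z, O) = -4 + 1 = -3)
(-3 + (-10 - 1/(18 + 5)))*K(1, -2) = (-3 + (-10 - 1/(18 + 5)))*(-3) = (-3 + (-10 - 1/23))*(-3) = (-3 - 231/23)*(-3) = -300/23*(-3) = 900/23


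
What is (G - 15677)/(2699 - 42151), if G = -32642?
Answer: 48319/39452 ≈ 1.2248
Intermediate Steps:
(G - 15677)/(2699 - 42151) = (-32642 - 15677)/(2699 - 42151) = -48319/(-39452) = -48319*(-1/39452) = 48319/39452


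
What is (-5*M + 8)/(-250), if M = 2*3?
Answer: 11/125 ≈ 0.088000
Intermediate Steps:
M = 6
(-5*M + 8)/(-250) = (-5*6 + 8)/(-250) = (-30 + 8)*(-1/250) = -22*(-1/250) = 11/125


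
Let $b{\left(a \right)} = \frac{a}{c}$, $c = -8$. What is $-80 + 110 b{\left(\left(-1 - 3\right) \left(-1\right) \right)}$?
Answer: $-135$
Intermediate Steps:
$b{\left(a \right)} = - \frac{a}{8}$ ($b{\left(a \right)} = \frac{a}{-8} = a \left(- \frac{1}{8}\right) = - \frac{a}{8}$)
$-80 + 110 b{\left(\left(-1 - 3\right) \left(-1\right) \right)} = -80 + 110 \left(- \frac{\left(-1 - 3\right) \left(-1\right)}{8}\right) = -80 + 110 \left(- \frac{\left(-4\right) \left(-1\right)}{8}\right) = -80 + 110 \left(\left(- \frac{1}{8}\right) 4\right) = -80 + 110 \left(- \frac{1}{2}\right) = -80 - 55 = -135$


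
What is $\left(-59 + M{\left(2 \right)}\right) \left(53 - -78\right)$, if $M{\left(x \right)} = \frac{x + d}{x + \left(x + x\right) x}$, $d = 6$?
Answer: $- \frac{38121}{5} \approx -7624.2$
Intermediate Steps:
$M{\left(x \right)} = \frac{6 + x}{x + 2 x^{2}}$ ($M{\left(x \right)} = \frac{x + 6}{x + \left(x + x\right) x} = \frac{6 + x}{x + 2 x x} = \frac{6 + x}{x + 2 x^{2}}$)
$\left(-59 + M{\left(2 \right)}\right) \left(53 - -78\right) = \left(-59 + \frac{6 + 2}{2 \left(1 + 2 \cdot 2\right)}\right) \left(53 - -78\right) = \left(-59 + \frac{1}{2} \frac{1}{1 + 4} \cdot 8\right) \left(53 + 78\right) = \left(-59 + \frac{1}{2} \cdot \frac{1}{5} \cdot 8\right) 131 = \left(-59 + \frac{4}{5}\right) 131 = \left(- \frac{291}{5}\right) 131 = - \frac{38121}{5}$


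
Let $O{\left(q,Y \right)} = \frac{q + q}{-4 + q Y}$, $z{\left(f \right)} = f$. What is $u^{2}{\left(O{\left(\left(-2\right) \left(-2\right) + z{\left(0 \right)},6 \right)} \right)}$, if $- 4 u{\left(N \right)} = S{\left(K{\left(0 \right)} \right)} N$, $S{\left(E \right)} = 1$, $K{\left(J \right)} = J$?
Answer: $\frac{1}{100} \approx 0.01$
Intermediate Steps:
$O{\left(q,Y \right)} = \frac{2 q}{-4 + Y q}$
$u{\left(N \right)} = - \frac{N}{4}$ ($u{\left(N \right)} = - \frac{1 N}{4} = - \frac{N}{4}$)
$u^{2}{\left(O{\left(\left(-2\right) \left(-2\right) + z{\left(0 \right)},6 \right)} \right)} = \left(- \frac{2 \left(\left(-2\right) \left(-2\right) + 0\right) \frac{1}{-4 + 6 \left(\left(-2\right) \left(-2\right) + 0\right)}}{4}\right)^{2} = \left(- \frac{2 \left(4 + 0\right) \frac{1}{-4 + 6 \left(4 + 0\right)}}{4}\right)^{2} = \left(- \frac{2 \cdot 4 \frac{1}{-4 + 6 \cdot 4}}{4}\right)^{2} = \left(- \frac{2 \cdot 4 \frac{1}{-4 + 24}}{4}\right)^{2} = \left(- \frac{2 \cdot 4 \cdot \frac{1}{20}}{4}\right)^{2} = \left(\left(- \frac{1}{4}\right) \frac{2}{5}\right)^{2} = \left(- \frac{1}{10}\right)^{2} = \frac{1}{100}$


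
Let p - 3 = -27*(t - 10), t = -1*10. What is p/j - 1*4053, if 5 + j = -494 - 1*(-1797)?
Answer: -5260251/1298 ≈ -4052.6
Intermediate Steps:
t = -10
j = 1298 (j = -5 + (-494 - 1*(-1797)) = -5 + (-494 + 1797) = -5 + 1303 = 1298)
p = 543 (p = 3 - 27*(-10 - 10) = 3 - 27*(-20) = 3 + 540 = 543)
p/j - 1*4053 = 543/1298 - 1*4053 = 543*(1/1298) - 4053 = 543/1298 - 4053 = -5260251/1298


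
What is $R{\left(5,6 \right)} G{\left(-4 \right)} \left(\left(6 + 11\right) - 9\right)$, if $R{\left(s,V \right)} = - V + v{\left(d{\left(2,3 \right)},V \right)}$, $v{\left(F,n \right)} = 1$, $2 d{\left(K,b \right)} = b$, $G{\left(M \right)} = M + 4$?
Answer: $0$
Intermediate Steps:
$G{\left(M \right)} = 4 + M$
$d{\left(K,b \right)} = \frac{b}{2}$
$R{\left(s,V \right)} = 1 - V$ ($R{\left(s,V \right)} = - V + 1 = 1 - V$)
$R{\left(5,6 \right)} G{\left(-4 \right)} \left(\left(6 + 11\right) - 9\right) = \left(1 - 6\right) \left(4 - 4\right) \left(\left(6 + 11\right) - 9\right) = \left(1 - 6\right) 0 \left(17 - 9\right) = \left(-5\right) 0 \cdot 8 = 0 \cdot 8 = 0$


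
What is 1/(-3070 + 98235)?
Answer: 1/95165 ≈ 1.0508e-5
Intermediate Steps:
1/(-3070 + 98235) = 1/95165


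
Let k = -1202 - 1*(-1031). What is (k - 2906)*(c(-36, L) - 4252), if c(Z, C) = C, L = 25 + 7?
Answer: 12984940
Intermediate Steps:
L = 32
k = -171 (k = -1202 + 1031 = -171)
(k - 2906)*(c(-36, L) - 4252) = (-171 - 2906)*(32 - 4252) = -3077*(-4220) = 12984940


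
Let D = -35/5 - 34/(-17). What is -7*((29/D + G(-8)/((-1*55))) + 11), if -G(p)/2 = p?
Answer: -378/11 ≈ -34.364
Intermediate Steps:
G(p) = -2*p
D = -5 (D = -35*1/5 - 34*(-1/17) = -7 + 2 = -5)
-7*((29/D + G(-8)/((-1*55))) + 11) = -7*((29/(-5) + (-2*(-8))/((-1*55))) + 11) = -7*((29*(-1/5) + 16/(-55)) + 11) = -7*((-29/5 + 16*(-1/55)) + 11) = -7*((-29/5 - 16/55) + 11) = -7*(-67/11 + 11) = -7*54/11 = -378/11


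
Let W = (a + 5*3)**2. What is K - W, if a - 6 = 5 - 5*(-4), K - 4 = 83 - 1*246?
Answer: -2275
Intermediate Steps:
K = -159 (K = 4 + (83 - 1*246) = 4 + (83 - 246) = 4 - 163 = -159)
a = 31 (a = 6 + (5 - 5*(-4)) = 6 + (5 + 20) = 6 + 25 = 31)
W = 2116 (W = (31 + 5*3)**2 = (31 + 15)**2 = 46**2 = 2116)
K - W = -159 - 1*2116 = -159 - 2116 = -2275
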